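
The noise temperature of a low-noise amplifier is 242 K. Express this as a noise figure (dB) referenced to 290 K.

F = 1 + T_e/T₀ = 1 + 242/290 = 1.83448
NF = 10 log₁₀(1.83448) = 2.64 dB

2.64 dB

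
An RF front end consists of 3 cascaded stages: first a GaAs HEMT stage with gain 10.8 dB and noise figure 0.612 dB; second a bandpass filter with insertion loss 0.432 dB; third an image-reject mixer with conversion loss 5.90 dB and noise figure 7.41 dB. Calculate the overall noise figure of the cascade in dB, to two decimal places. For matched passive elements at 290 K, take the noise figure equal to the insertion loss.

Convert to linear (a loss of L dB is a gain of −L dB): F_i = 10^(NF_i/10), G_i = 10^(G_i,dB/10)
  Stage 1: F_1 = 10^(0.612/10) = 1.151, G_1 = 10^(10.8/10) = 12.02
  Stage 2: F_2 = 10^(0.432/10) = 1.105, G_2 = 10^(−0.432/10) = 0.9053
  Stage 3: F_3 = 10^(7.41/10) = 5.508, G_3 = 10^(−5.90/10) = 0.2570
Friis cascade:
  F = 1.151 + (1.105 − 1)/12.02 + (5.508 − 1)/10.88 = 1.574
NF = 10 log₁₀(1.574) = 1.97 dB

1.97 dB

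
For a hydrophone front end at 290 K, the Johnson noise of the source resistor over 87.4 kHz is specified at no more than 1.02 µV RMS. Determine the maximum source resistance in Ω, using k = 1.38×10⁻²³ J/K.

744 Ω

Johnson–Nyquist: V_n = √(4kTRB) ⇒ R = V_n² / (4kTB)
4kTB = 4 × 1.38×10⁻²³ × 290 × 8.74×10⁴ = 1.40×10⁻¹⁵
R = (1.02×10⁻⁶)² / 1.40×10⁻¹⁵ = 7.44×10² Ω = 744 Ω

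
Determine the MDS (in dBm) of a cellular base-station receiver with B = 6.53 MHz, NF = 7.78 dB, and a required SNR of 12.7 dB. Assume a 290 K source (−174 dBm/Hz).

Sensitivity = −174 + 10 log₁₀(B) + NF + SNR_min
= −174 + 68.15 + 7.78 + 12.7
= −85.37 dBm → −85.4 dBm

−85.4 dBm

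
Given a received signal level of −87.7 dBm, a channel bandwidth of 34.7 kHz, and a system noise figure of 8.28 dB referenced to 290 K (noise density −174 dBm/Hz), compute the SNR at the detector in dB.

Noise floor: N = −174 + 10 log₁₀(B) + NF
10 log₁₀(3.47×10⁴) = 45.4 dB
N = −174 + 45.4 + 8.28 = −120.32 dBm
SNR = P_sig − N = −87.7 − (−120.32) = 32.62 dB → 32.6 dB

32.6 dB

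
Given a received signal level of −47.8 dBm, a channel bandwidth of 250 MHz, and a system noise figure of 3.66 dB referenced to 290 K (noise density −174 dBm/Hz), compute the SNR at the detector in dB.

Noise floor: N = −174 + 10 log₁₀(B) + NF
10 log₁₀(2.50×10⁸) = 83.98 dB
N = −174 + 83.98 + 3.66 = −86.36 dBm
SNR = P_sig − N = −47.8 − (−86.36) = 38.56 dB → 38.6 dB

38.6 dB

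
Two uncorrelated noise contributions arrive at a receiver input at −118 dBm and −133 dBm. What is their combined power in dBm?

Convert to linear, add, convert back:
P₁ = 1.58×10⁻¹⁵ W, P₂ = 5.01×10⁻¹⁷ W
P_tot = 1.64×10⁻¹⁵ W → 10 log₁₀(P_tot / 10⁻³) = −117.9 dBm

−117.9 dBm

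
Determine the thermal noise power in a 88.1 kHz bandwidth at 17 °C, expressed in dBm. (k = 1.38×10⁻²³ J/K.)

−124.5 dBm

T = 17 °C + 273.15 = 290.15 K
P_n = kTB = 1.38×10⁻²³ × 290.15 × 8.81×10⁴ = 3.53×10⁻¹⁶ W
In dBm: 10 log₁₀(3.53×10⁻¹⁶ / 10⁻³) = −124.5 dBm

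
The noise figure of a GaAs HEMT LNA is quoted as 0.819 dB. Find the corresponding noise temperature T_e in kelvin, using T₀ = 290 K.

60.2 K

F = 10^(0.819/10) = 1.20754
T_e = (F − 1)·T₀ = (1.20754 − 1) × 290 = 60.2 K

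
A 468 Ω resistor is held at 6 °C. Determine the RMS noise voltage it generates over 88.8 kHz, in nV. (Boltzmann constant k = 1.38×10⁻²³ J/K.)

T = 6 °C + 273.15 = 279.15 K
V_n = √(4kTRB)
4kTRB = 4 × 1.38×10⁻²³ × 279.15 × 4.68×10² × 8.88×10⁴ = 6.40×10⁻¹³ V²
V_n = √(6.40×10⁻¹³) = 8.00×10⁻⁷ V = 800 nV

800 nV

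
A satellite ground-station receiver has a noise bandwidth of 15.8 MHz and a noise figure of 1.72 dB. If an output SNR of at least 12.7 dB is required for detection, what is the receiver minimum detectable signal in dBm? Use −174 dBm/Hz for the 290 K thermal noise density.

Sensitivity = −174 + 10 log₁₀(B) + NF + SNR_min
= −174 + 71.99 + 1.72 + 12.7
= −87.59 dBm → −87.6 dBm

−87.6 dBm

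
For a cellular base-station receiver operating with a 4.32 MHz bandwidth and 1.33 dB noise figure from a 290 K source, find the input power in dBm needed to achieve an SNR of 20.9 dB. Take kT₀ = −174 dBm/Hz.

Sensitivity = −174 + 10 log₁₀(B) + NF + SNR_min
= −174 + 66.35 + 1.33 + 20.9
= −85.42 dBm → −85.4 dBm

−85.4 dBm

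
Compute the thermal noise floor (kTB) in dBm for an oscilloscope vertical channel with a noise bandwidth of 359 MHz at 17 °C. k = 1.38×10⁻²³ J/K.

T = 17 °C + 273.15 = 290.15 K
P_n = kTB = 1.38×10⁻²³ × 290.15 × 3.59×10⁸ = 1.44×10⁻¹² W
In dBm: 10 log₁₀(1.44×10⁻¹² / 10⁻³) = −88.4 dBm

−88.4 dBm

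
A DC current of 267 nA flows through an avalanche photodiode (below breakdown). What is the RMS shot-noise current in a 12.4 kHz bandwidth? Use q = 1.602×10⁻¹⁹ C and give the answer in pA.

32.6 pA

I_n = √(2qI·B)
2qI·B = 2 × 1.602×10⁻¹⁹ × 2.67×10⁻⁷ × 1.24×10⁴ = 1.06×10⁻²¹ A²
I_n = √(1.06×10⁻²¹) = 3.26×10⁻¹¹ A = 32.6 pA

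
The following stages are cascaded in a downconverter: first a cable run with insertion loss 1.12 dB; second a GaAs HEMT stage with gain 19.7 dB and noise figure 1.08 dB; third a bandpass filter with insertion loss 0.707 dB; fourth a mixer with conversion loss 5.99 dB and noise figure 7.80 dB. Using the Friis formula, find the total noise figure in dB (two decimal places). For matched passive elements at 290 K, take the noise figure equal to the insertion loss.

2.42 dB

Convert to linear (a loss of L dB is a gain of −L dB): F_i = 10^(NF_i/10), G_i = 10^(G_i,dB/10)
  Stage 1: F_1 = 10^(1.12/10) = 1.294, G_1 = 10^(−1.12/10) = 0.7727
  Stage 2: F_2 = 10^(1.08/10) = 1.282, G_2 = 10^(19.7/10) = 93.33
  Stage 3: F_3 = 10^(0.707/10) = 1.177, G_3 = 10^(−0.707/10) = 0.8498
  Stage 4: F_4 = 10^(7.80/10) = 6.026, G_4 = 10^(−5.99/10) = 0.2518
Friis cascade:
  F = 1.294 + (1.282 − 1)/0.7727 + (1.177 − 1)/72.11 + (6.026 − 1)/61.28 = 1.744
NF = 10 log₁₀(1.744) = 2.42 dB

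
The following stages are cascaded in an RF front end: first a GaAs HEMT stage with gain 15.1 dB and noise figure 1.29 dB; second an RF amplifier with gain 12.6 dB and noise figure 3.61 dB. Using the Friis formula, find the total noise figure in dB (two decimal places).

1.42 dB

Convert to linear (a loss of L dB is a gain of −L dB): F_i = 10^(NF_i/10), G_i = 10^(G_i,dB/10)
  Stage 1: F_1 = 10^(1.29/10) = 1.346, G_1 = 10^(15.1/10) = 32.36
  Stage 2: F_2 = 10^(3.61/10) = 2.296, G_2 = 10^(12.6/10) = 18.20
Friis cascade:
  F = 1.346 + (2.296 − 1)/32.36 = 1.386
NF = 10 log₁₀(1.386) = 1.42 dB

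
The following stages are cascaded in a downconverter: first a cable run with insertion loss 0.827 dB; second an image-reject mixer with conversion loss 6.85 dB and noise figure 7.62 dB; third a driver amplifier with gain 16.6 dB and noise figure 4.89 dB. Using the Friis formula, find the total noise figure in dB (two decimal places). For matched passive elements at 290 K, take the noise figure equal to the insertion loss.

12.83 dB

Convert to linear (a loss of L dB is a gain of −L dB): F_i = 10^(NF_i/10), G_i = 10^(G_i,dB/10)
  Stage 1: F_1 = 10^(0.827/10) = 1.210, G_1 = 10^(−0.827/10) = 0.8266
  Stage 2: F_2 = 10^(7.62/10) = 5.781, G_2 = 10^(−6.85/10) = 0.2065
  Stage 3: F_3 = 10^(4.89/10) = 3.083, G_3 = 10^(16.6/10) = 45.71
Friis cascade:
  F = 1.210 + (5.781 − 1)/0.8266 + (3.083 − 1)/0.1707 = 19.20
NF = 10 log₁₀(19.20) = 12.83 dB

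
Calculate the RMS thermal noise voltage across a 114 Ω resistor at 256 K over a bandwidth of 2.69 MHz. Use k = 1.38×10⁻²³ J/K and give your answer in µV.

2.08 µV

V_n = √(4kTRB)
4kTRB = 4 × 1.38×10⁻²³ × 256 × 1.14×10² × 2.69×10⁶ = 4.33×10⁻¹² V²
V_n = √(4.33×10⁻¹²) = 2.08×10⁻⁶ V = 2.08 µV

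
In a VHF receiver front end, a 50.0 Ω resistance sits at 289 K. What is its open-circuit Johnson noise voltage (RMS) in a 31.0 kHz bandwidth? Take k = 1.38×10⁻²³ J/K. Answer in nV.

V_n = √(4kTRB)
4kTRB = 4 × 1.38×10⁻²³ × 289 × 5.00×10¹ × 3.10×10⁴ = 2.47×10⁻¹⁴ V²
V_n = √(2.47×10⁻¹⁴) = 1.57×10⁻⁷ V = 157 nV

157 nV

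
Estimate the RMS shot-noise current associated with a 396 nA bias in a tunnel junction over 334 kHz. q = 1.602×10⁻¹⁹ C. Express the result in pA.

I_n = √(2qI·B)
2qI·B = 2 × 1.602×10⁻¹⁹ × 3.96×10⁻⁷ × 3.34×10⁵ = 4.24×10⁻²⁰ A²
I_n = √(4.24×10⁻²⁰) = 2.06×10⁻¹⁰ A = 206 pA

206 pA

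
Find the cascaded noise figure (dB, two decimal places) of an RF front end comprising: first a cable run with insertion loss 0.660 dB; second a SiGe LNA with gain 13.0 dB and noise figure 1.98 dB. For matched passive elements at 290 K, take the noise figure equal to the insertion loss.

Convert to linear (a loss of L dB is a gain of −L dB): F_i = 10^(NF_i/10), G_i = 10^(G_i,dB/10)
  Stage 1: F_1 = 10^(0.660/10) = 1.164, G_1 = 10^(−0.660/10) = 0.8590
  Stage 2: F_2 = 10^(1.98/10) = 1.578, G_2 = 10^(13.0/10) = 19.95
Friis cascade:
  F = 1.164 + (1.578 − 1)/0.8590 = 1.837
NF = 10 log₁₀(1.837) = 2.64 dB

2.64 dB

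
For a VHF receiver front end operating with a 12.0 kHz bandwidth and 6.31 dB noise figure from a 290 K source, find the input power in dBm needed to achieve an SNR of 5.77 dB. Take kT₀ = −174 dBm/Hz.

−121.1 dBm

Sensitivity = −174 + 10 log₁₀(B) + NF + SNR_min
= −174 + 40.79 + 6.31 + 5.77
= −121.13 dBm → −121.1 dBm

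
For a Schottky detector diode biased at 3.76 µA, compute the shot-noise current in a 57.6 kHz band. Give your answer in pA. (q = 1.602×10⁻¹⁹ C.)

263 pA

I_n = √(2qI·B)
2qI·B = 2 × 1.602×10⁻¹⁹ × 3.76×10⁻⁶ × 5.76×10⁴ = 6.94×10⁻²⁰ A²
I_n = √(6.94×10⁻²⁰) = 2.63×10⁻¹⁰ A = 263 pA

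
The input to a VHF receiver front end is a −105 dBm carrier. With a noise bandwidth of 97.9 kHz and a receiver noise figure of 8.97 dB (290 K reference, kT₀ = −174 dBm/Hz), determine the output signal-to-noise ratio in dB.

10.1 dB

Noise floor: N = −174 + 10 log₁₀(B) + NF
10 log₁₀(9.79×10⁴) = 49.91 dB
N = −174 + 49.91 + 8.97 = −115.12 dBm
SNR = P_sig − N = −105 − (−115.12) = 10.12 dB → 10.1 dB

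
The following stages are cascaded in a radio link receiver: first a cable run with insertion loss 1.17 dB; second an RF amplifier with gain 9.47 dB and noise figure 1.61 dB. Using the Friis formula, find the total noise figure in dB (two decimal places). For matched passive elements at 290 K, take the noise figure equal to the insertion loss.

Convert to linear (a loss of L dB is a gain of −L dB): F_i = 10^(NF_i/10), G_i = 10^(G_i,dB/10)
  Stage 1: F_1 = 10^(1.17/10) = 1.309, G_1 = 10^(−1.17/10) = 0.7638
  Stage 2: F_2 = 10^(1.61/10) = 1.449, G_2 = 10^(9.47/10) = 8.851
Friis cascade:
  F = 1.309 + (1.449 − 1)/0.7638 = 1.897
NF = 10 log₁₀(1.897) = 2.78 dB

2.78 dB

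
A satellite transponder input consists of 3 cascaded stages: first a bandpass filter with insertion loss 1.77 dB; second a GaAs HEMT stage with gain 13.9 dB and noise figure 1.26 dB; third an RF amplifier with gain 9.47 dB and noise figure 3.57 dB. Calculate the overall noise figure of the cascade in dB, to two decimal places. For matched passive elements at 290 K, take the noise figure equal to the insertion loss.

Convert to linear (a loss of L dB is a gain of −L dB): F_i = 10^(NF_i/10), G_i = 10^(G_i,dB/10)
  Stage 1: F_1 = 10^(1.77/10) = 1.503, G_1 = 10^(−1.77/10) = 0.6653
  Stage 2: F_2 = 10^(1.26/10) = 1.337, G_2 = 10^(13.9/10) = 24.55
  Stage 3: F_3 = 10^(3.57/10) = 2.275, G_3 = 10^(9.47/10) = 8.851
Friis cascade:
  F = 1.503 + (1.337 − 1)/0.6653 + (2.275 − 1)/16.33 = 2.087
NF = 10 log₁₀(2.087) = 3.20 dB

3.20 dB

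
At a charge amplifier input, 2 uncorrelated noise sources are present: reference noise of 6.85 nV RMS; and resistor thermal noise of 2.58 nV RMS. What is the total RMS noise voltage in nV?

7.32 nV

Uncorrelated sources add in power (mean-square): V_tot = √(ΣV_i²)
V_tot = √[(6.85×10⁻⁹)² + (2.58×10⁻⁹)²] = 7.32×10⁻⁹ V = 7.32 nV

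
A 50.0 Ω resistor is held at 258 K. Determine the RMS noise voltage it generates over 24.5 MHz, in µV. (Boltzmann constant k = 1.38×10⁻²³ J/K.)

4.18 µV

V_n = √(4kTRB)
4kTRB = 4 × 1.38×10⁻²³ × 258 × 5.00×10¹ × 2.45×10⁷ = 1.74×10⁻¹¹ V²
V_n = √(1.74×10⁻¹¹) = 4.18×10⁻⁶ V = 4.18 µV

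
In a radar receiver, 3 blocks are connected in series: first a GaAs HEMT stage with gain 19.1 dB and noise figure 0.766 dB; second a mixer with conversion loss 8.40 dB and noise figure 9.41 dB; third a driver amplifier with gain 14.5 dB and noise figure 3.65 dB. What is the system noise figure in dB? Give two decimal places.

1.46 dB

Convert to linear (a loss of L dB is a gain of −L dB): F_i = 10^(NF_i/10), G_i = 10^(G_i,dB/10)
  Stage 1: F_1 = 10^(0.766/10) = 1.193, G_1 = 10^(19.1/10) = 81.28
  Stage 2: F_2 = 10^(9.41/10) = 8.730, G_2 = 10^(−8.40/10) = 0.1445
  Stage 3: F_3 = 10^(3.65/10) = 2.317, G_3 = 10^(14.5/10) = 28.18
Friis cascade:
  F = 1.193 + (8.730 − 1)/81.28 + (2.317 − 1)/11.75 = 1.400
NF = 10 log₁₀(1.400) = 1.46 dB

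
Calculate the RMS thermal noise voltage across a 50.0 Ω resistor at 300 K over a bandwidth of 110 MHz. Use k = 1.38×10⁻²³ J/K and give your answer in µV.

V_n = √(4kTRB)
4kTRB = 4 × 1.38×10⁻²³ × 300 × 5.00×10¹ × 1.10×10⁸ = 9.11×10⁻¹¹ V²
V_n = √(9.11×10⁻¹¹) = 9.54×10⁻⁶ V = 9.54 µV

9.54 µV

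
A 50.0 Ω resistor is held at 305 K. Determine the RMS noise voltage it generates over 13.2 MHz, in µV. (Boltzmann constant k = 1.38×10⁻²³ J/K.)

3.33 µV

V_n = √(4kTRB)
4kTRB = 4 × 1.38×10⁻²³ × 305 × 5.00×10¹ × 1.32×10⁷ = 1.11×10⁻¹¹ V²
V_n = √(1.11×10⁻¹¹) = 3.33×10⁻⁶ V = 3.33 µV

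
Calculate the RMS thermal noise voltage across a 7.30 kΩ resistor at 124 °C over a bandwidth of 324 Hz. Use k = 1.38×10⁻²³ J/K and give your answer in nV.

228 nV

T = 124 °C + 273.15 = 397.15 K
V_n = √(4kTRB)
4kTRB = 4 × 1.38×10⁻²³ × 397.15 × 7.30×10³ × 3.24×10² = 5.19×10⁻¹⁴ V²
V_n = √(5.19×10⁻¹⁴) = 2.28×10⁻⁷ V = 228 nV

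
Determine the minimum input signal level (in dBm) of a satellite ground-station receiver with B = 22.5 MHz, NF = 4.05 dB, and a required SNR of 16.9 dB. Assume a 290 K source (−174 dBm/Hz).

−79.5 dBm

Sensitivity = −174 + 10 log₁₀(B) + NF + SNR_min
= −174 + 73.52 + 4.05 + 16.9
= −79.53 dBm → −79.5 dBm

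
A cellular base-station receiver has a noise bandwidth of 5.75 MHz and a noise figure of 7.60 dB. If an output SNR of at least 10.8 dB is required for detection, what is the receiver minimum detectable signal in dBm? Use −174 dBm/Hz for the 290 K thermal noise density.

Sensitivity = −174 + 10 log₁₀(B) + NF + SNR_min
= −174 + 67.6 + 7.60 + 10.8
= −88.00 dBm → −88.0 dBm

−88.0 dBm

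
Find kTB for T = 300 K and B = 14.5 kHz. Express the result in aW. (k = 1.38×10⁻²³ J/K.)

60.0 aW

P_n = kTB = 1.38×10⁻²³ × 300 × 1.45×10⁴ = 6.00×10⁻¹⁷ W = 60.0 aW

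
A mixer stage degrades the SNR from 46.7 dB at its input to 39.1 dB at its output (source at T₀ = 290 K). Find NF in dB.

NF (dB) = SNR_in(dB) − SNR_out(dB) when the source is at T₀
NF = 46.7 − 39.1 = 7.6 dB

7.6 dB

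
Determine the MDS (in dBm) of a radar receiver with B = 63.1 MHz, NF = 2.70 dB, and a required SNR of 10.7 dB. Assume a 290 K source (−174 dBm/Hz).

Sensitivity = −174 + 10 log₁₀(B) + NF + SNR_min
= −174 + 78 + 2.70 + 10.7
= −82.60 dBm → −82.6 dBm

−82.6 dBm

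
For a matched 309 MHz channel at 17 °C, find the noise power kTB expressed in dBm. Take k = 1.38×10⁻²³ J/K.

T = 17 °C + 273.15 = 290.15 K
P_n = kTB = 1.38×10⁻²³ × 290.15 × 3.09×10⁸ = 1.24×10⁻¹² W
In dBm: 10 log₁₀(1.24×10⁻¹² / 10⁻³) = −89.1 dBm

−89.1 dBm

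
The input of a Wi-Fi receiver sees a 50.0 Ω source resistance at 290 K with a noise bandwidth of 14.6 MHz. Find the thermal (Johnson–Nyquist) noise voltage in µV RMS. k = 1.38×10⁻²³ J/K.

V_n = √(4kTRB)
4kTRB = 4 × 1.38×10⁻²³ × 290 × 5.00×10¹ × 1.46×10⁷ = 1.17×10⁻¹¹ V²
V_n = √(1.17×10⁻¹¹) = 3.42×10⁻⁶ V = 3.42 µV

3.42 µV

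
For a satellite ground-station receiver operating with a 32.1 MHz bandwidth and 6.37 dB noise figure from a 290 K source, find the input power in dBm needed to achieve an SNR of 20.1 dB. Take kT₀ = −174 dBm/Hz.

−72.5 dBm

Sensitivity = −174 + 10 log₁₀(B) + NF + SNR_min
= −174 + 75.07 + 6.37 + 20.1
= −72.46 dBm → −72.5 dBm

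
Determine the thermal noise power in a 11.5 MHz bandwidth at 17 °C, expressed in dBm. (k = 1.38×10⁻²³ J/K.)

−103.4 dBm

T = 17 °C + 273.15 = 290.15 K
P_n = kTB = 1.38×10⁻²³ × 290.15 × 1.15×10⁷ = 4.60×10⁻¹⁴ W
In dBm: 10 log₁₀(4.60×10⁻¹⁴ / 10⁻³) = −103.4 dBm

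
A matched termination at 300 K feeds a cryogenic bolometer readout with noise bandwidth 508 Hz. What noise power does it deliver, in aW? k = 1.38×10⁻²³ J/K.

P_n = kTB = 1.38×10⁻²³ × 300 × 5.08×10² = 2.10×10⁻¹⁸ W = 2.10 aW

2.10 aW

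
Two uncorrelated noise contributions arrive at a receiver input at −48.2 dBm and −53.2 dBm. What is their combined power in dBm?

Convert to linear, add, convert back:
P₁ = 1.51×10⁻⁸ W, P₂ = 4.79×10⁻⁹ W
P_tot = 1.99×10⁻⁸ W → 10 log₁₀(P_tot / 10⁻³) = −47.0 dBm

−47.0 dBm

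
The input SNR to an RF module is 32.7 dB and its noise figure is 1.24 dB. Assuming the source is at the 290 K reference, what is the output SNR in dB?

31.46 dB

By definition F = SNR_in/SNR_out, so in dB: SNR_out = SNR_in − NF
SNR_out = 32.7 − 1.24 = 31.46 dB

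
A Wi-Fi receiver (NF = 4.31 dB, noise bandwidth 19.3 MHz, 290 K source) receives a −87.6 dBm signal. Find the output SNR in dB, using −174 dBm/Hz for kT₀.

9.2 dB

Noise floor: N = −174 + 10 log₁₀(B) + NF
10 log₁₀(1.93×10⁷) = 72.86 dB
N = −174 + 72.86 + 4.31 = −96.83 dBm
SNR = P_sig − N = −87.6 − (−96.83) = 9.23 dB → 9.2 dB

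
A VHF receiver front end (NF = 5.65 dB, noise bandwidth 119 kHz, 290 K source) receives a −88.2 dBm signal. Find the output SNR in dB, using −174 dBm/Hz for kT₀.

Noise floor: N = −174 + 10 log₁₀(B) + NF
10 log₁₀(1.19×10⁵) = 50.76 dB
N = −174 + 50.76 + 5.65 = −117.59 dBm
SNR = P_sig − N = −88.2 − (−117.59) = 29.39 dB → 29.4 dB

29.4 dB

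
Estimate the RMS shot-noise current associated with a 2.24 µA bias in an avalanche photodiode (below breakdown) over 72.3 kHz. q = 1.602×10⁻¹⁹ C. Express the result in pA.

228 pA

I_n = √(2qI·B)
2qI·B = 2 × 1.602×10⁻¹⁹ × 2.24×10⁻⁶ × 7.23×10⁴ = 5.19×10⁻²⁰ A²
I_n = √(5.19×10⁻²⁰) = 2.28×10⁻¹⁰ A = 228 pA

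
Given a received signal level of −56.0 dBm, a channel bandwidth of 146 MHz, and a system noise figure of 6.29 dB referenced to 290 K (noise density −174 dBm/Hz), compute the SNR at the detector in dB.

30.1 dB

Noise floor: N = −174 + 10 log₁₀(B) + NF
10 log₁₀(1.46×10⁸) = 81.64 dB
N = −174 + 81.64 + 6.29 = −86.07 dBm
SNR = P_sig − N = −56.0 − (−86.07) = 30.07 dB → 30.1 dB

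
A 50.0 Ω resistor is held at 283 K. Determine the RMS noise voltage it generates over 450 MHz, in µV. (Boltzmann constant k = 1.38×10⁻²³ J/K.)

18.7 µV

V_n = √(4kTRB)
4kTRB = 4 × 1.38×10⁻²³ × 283 × 5.00×10¹ × 4.50×10⁸ = 3.51×10⁻¹⁰ V²
V_n = √(3.51×10⁻¹⁰) = 1.87×10⁻⁵ V = 18.7 µV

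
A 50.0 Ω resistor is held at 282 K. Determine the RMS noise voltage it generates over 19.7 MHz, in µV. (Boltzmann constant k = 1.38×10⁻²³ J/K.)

V_n = √(4kTRB)
4kTRB = 4 × 1.38×10⁻²³ × 282 × 5.00×10¹ × 1.97×10⁷ = 1.53×10⁻¹¹ V²
V_n = √(1.53×10⁻¹¹) = 3.92×10⁻⁶ V = 3.92 µV

3.92 µV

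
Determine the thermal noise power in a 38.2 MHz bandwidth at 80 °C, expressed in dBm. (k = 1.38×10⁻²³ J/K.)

T = 80 °C + 273.15 = 353.15 K
P_n = kTB = 1.38×10⁻²³ × 353.15 × 3.82×10⁷ = 1.86×10⁻¹³ W
In dBm: 10 log₁₀(1.86×10⁻¹³ / 10⁻³) = −97.3 dBm

−97.3 dBm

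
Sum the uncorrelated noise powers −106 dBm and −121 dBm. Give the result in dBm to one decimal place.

−105.9 dBm

Convert to linear, add, convert back:
P₁ = 2.51×10⁻¹⁴ W, P₂ = 7.94×10⁻¹⁶ W
P_tot = 2.59×10⁻¹⁴ W → 10 log₁₀(P_tot / 10⁻³) = −105.9 dBm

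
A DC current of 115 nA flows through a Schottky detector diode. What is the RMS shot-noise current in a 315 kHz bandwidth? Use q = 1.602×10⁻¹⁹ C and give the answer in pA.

I_n = √(2qI·B)
2qI·B = 2 × 1.602×10⁻¹⁹ × 1.15×10⁻⁷ × 3.15×10⁵ = 1.16×10⁻²⁰ A²
I_n = √(1.16×10⁻²⁰) = 1.08×10⁻¹⁰ A = 108 pA

108 pA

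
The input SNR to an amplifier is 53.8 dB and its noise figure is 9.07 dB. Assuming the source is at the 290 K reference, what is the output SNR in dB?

By definition F = SNR_in/SNR_out, so in dB: SNR_out = SNR_in − NF
SNR_out = 53.8 − 9.07 = 44.73 dB

44.73 dB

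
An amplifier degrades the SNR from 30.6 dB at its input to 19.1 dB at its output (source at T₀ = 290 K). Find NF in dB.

11.5 dB

NF (dB) = SNR_in(dB) − SNR_out(dB) when the source is at T₀
NF = 30.6 − 19.1 = 11.5 dB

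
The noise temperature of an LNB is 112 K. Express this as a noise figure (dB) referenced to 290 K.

F = 1 + T_e/T₀ = 1 + 112/290 = 1.38621
NF = 10 log₁₀(1.38621) = 1.42 dB

1.42 dB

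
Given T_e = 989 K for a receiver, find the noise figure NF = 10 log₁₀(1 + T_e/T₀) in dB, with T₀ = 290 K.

6.44 dB

F = 1 + T_e/T₀ = 1 + 989/290 = 4.41034
NF = 10 log₁₀(4.41034) = 6.44 dB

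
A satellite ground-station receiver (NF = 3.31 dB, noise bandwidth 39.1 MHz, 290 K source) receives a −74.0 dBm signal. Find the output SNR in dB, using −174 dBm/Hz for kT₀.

Noise floor: N = −174 + 10 log₁₀(B) + NF
10 log₁₀(3.91×10⁷) = 75.92 dB
N = −174 + 75.92 + 3.31 = −94.77 dBm
SNR = P_sig − N = −74.0 − (−94.77) = 20.77 dB → 20.8 dB

20.8 dB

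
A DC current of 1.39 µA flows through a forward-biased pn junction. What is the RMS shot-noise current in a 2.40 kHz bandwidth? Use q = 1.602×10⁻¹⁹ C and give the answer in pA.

I_n = √(2qI·B)
2qI·B = 2 × 1.602×10⁻¹⁹ × 1.39×10⁻⁶ × 2.40×10³ = 1.07×10⁻²¹ A²
I_n = √(1.07×10⁻²¹) = 3.27×10⁻¹¹ A = 32.7 pA

32.7 pA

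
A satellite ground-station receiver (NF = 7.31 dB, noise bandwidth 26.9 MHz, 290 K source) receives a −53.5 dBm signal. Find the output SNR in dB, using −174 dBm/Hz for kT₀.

Noise floor: N = −174 + 10 log₁₀(B) + NF
10 log₁₀(2.69×10⁷) = 74.3 dB
N = −174 + 74.3 + 7.31 = −92.39 dBm
SNR = P_sig − N = −53.5 − (−92.39) = 38.89 dB → 38.9 dB

38.9 dB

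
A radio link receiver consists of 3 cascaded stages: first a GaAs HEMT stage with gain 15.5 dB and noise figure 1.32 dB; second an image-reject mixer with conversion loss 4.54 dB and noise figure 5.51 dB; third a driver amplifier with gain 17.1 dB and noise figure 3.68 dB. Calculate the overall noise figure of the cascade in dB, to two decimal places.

Convert to linear (a loss of L dB is a gain of −L dB): F_i = 10^(NF_i/10), G_i = 10^(G_i,dB/10)
  Stage 1: F_1 = 10^(1.32/10) = 1.355, G_1 = 10^(15.5/10) = 35.48
  Stage 2: F_2 = 10^(5.51/10) = 3.556, G_2 = 10^(−4.54/10) = 0.3516
  Stage 3: F_3 = 10^(3.68/10) = 2.333, G_3 = 10^(17.1/10) = 51.29
Friis cascade:
  F = 1.355 + (3.556 − 1)/35.48 + (2.333 − 1)/12.47 = 1.534
NF = 10 log₁₀(1.534) = 1.86 dB

1.86 dB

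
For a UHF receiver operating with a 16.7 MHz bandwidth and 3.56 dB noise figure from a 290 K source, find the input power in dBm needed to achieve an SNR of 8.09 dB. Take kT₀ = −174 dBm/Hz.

Sensitivity = −174 + 10 log₁₀(B) + NF + SNR_min
= −174 + 72.23 + 3.56 + 8.09
= −90.12 dBm → −90.1 dBm

−90.1 dBm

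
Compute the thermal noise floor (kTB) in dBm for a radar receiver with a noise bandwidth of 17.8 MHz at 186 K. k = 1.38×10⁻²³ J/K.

P_n = kTB = 1.38×10⁻²³ × 186 × 1.78×10⁷ = 4.57×10⁻¹⁴ W
In dBm: 10 log₁₀(4.57×10⁻¹⁴ / 10⁻³) = −103.4 dBm

−103.4 dBm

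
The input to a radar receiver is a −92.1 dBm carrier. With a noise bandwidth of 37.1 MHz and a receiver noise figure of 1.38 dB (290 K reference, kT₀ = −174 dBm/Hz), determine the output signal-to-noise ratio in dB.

4.8 dB

Noise floor: N = −174 + 10 log₁₀(B) + NF
10 log₁₀(3.71×10⁷) = 75.69 dB
N = −174 + 75.69 + 1.38 = −96.93 dBm
SNR = P_sig − N = −92.1 − (−96.93) = 4.83 dB → 4.8 dB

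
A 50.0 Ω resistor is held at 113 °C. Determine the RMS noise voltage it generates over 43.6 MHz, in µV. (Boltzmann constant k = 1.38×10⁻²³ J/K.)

T = 113 °C + 273.15 = 386.15 K
V_n = √(4kTRB)
4kTRB = 4 × 1.38×10⁻²³ × 386.15 × 5.00×10¹ × 4.36×10⁷ = 4.65×10⁻¹¹ V²
V_n = √(4.65×10⁻¹¹) = 6.82×10⁻⁶ V = 6.82 µV

6.82 µV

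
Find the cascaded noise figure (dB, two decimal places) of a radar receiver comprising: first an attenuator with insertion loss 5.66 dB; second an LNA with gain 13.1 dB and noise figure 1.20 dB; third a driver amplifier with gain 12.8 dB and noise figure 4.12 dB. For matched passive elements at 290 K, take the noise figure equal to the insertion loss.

7.11 dB

Convert to linear (a loss of L dB is a gain of −L dB): F_i = 10^(NF_i/10), G_i = 10^(G_i,dB/10)
  Stage 1: F_1 = 10^(5.66/10) = 3.681, G_1 = 10^(−5.66/10) = 0.2716
  Stage 2: F_2 = 10^(1.20/10) = 1.318, G_2 = 10^(13.1/10) = 20.42
  Stage 3: F_3 = 10^(4.12/10) = 2.582, G_3 = 10^(12.8/10) = 19.05
Friis cascade:
  F = 3.681 + (1.318 − 1)/0.2716 + (2.582 − 1)/5.546 = 5.138
NF = 10 log₁₀(5.138) = 7.11 dB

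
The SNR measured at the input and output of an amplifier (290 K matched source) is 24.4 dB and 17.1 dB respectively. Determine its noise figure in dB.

NF (dB) = SNR_in(dB) − SNR_out(dB) when the source is at T₀
NF = 24.4 − 17.1 = 7.3 dB

7.3 dB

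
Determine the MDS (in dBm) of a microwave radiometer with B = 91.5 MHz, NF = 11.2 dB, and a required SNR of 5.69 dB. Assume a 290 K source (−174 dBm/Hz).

−77.5 dBm

Sensitivity = −174 + 10 log₁₀(B) + NF + SNR_min
= −174 + 79.61 + 11.2 + 5.69
= −77.50 dBm → −77.5 dBm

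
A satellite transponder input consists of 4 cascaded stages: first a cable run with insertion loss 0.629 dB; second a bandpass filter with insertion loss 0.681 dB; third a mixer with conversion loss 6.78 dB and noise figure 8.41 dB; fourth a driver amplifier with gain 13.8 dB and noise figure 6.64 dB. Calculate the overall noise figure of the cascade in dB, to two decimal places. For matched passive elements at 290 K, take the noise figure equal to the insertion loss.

15.14 dB

Convert to linear (a loss of L dB is a gain of −L dB): F_i = 10^(NF_i/10), G_i = 10^(G_i,dB/10)
  Stage 1: F_1 = 10^(0.629/10) = 1.156, G_1 = 10^(−0.629/10) = 0.8652
  Stage 2: F_2 = 10^(0.681/10) = 1.170, G_2 = 10^(−0.681/10) = 0.8549
  Stage 3: F_3 = 10^(8.41/10) = 6.934, G_3 = 10^(−6.78/10) = 0.2099
  Stage 4: F_4 = 10^(6.64/10) = 4.613, G_4 = 10^(13.8/10) = 23.99
Friis cascade:
  F = 1.156 + (1.170 − 1)/0.8652 + (6.934 − 1)/0.7396 + (4.613 − 1)/0.1552 = 32.65
NF = 10 log₁₀(32.65) = 15.14 dB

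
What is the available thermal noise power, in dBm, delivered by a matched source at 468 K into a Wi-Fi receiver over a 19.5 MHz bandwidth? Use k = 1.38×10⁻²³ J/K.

P_n = kTB = 1.38×10⁻²³ × 468 × 1.95×10⁷ = 1.26×10⁻¹³ W
In dBm: 10 log₁₀(1.26×10⁻¹³ / 10⁻³) = −99.0 dBm

−99.0 dBm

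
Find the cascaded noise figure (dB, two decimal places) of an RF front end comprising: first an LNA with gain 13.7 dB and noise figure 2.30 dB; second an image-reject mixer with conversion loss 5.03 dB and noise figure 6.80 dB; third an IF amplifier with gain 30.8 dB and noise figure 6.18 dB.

Convert to linear (a loss of L dB is a gain of −L dB): F_i = 10^(NF_i/10), G_i = 10^(G_i,dB/10)
  Stage 1: F_1 = 10^(2.30/10) = 1.698, G_1 = 10^(13.7/10) = 23.44
  Stage 2: F_2 = 10^(6.80/10) = 4.786, G_2 = 10^(−5.03/10) = 0.3141
  Stage 3: F_3 = 10^(6.18/10) = 4.150, G_3 = 10^(30.8/10) = 1202
Friis cascade:
  F = 1.698 + (4.786 − 1)/23.44 + (4.150 − 1)/7.362 = 2.288
NF = 10 log₁₀(2.288) = 3.59 dB

3.59 dB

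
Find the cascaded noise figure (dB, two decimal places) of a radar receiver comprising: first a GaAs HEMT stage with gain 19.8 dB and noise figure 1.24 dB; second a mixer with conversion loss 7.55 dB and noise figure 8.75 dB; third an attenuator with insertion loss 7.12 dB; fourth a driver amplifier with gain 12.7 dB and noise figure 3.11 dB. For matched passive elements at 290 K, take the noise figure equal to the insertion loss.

Convert to linear (a loss of L dB is a gain of −L dB): F_i = 10^(NF_i/10), G_i = 10^(G_i,dB/10)
  Stage 1: F_1 = 10^(1.24/10) = 1.330, G_1 = 10^(19.8/10) = 95.50
  Stage 2: F_2 = 10^(8.75/10) = 7.499, G_2 = 10^(−7.55/10) = 0.1758
  Stage 3: F_3 = 10^(7.12/10) = 5.152, G_3 = 10^(−7.12/10) = 0.1941
  Stage 4: F_4 = 10^(3.11/10) = 2.046, G_4 = 10^(12.7/10) = 18.62
Friis cascade:
  F = 1.330 + (7.499 − 1)/95.50 + (5.152 − 1)/16.79 + (2.046 − 1)/3.258 = 1.967
NF = 10 log₁₀(1.967) = 2.94 dB

2.94 dB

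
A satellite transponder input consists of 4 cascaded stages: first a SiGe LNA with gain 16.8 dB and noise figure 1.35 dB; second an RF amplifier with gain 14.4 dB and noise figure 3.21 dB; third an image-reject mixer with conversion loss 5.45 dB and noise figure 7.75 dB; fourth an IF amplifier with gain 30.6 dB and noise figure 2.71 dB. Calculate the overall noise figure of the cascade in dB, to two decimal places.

Convert to linear (a loss of L dB is a gain of −L dB): F_i = 10^(NF_i/10), G_i = 10^(G_i,dB/10)
  Stage 1: F_1 = 10^(1.35/10) = 1.365, G_1 = 10^(16.8/10) = 47.86
  Stage 2: F_2 = 10^(3.21/10) = 2.094, G_2 = 10^(14.4/10) = 27.54
  Stage 3: F_3 = 10^(7.75/10) = 5.957, G_3 = 10^(−5.45/10) = 0.2851
  Stage 4: F_4 = 10^(2.71/10) = 1.866, G_4 = 10^(30.6/10) = 1148
Friis cascade:
  F = 1.365 + (2.094 − 1)/47.86 + (5.957 − 1)/1318 + (1.866 − 1)/375.8 = 1.394
NF = 10 log₁₀(1.394) = 1.44 dB

1.44 dB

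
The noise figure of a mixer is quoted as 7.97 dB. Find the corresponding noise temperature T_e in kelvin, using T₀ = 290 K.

F = 10^(7.97/10) = 6.26614
T_e = (F − 1)·T₀ = (6.26614 − 1) × 290 = 1527 K

1527 K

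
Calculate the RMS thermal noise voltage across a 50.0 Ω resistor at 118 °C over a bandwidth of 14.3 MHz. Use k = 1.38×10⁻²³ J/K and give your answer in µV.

3.93 µV

T = 118 °C + 273.15 = 391.15 K
V_n = √(4kTRB)
4kTRB = 4 × 1.38×10⁻²³ × 391.15 × 5.00×10¹ × 1.43×10⁷ = 1.54×10⁻¹¹ V²
V_n = √(1.54×10⁻¹¹) = 3.93×10⁻⁶ V = 3.93 µV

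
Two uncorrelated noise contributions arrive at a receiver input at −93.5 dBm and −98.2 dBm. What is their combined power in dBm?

−92.2 dBm

Convert to linear, add, convert back:
P₁ = 4.47×10⁻¹³ W, P₂ = 1.51×10⁻¹³ W
P_tot = 5.98×10⁻¹³ W → 10 log₁₀(P_tot / 10⁻³) = −92.2 dBm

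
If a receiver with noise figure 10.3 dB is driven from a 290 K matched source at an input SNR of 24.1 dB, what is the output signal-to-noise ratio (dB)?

By definition F = SNR_in/SNR_out, so in dB: SNR_out = SNR_in − NF
SNR_out = 24.1 − 10.3 = 13.8 dB

13.8 dB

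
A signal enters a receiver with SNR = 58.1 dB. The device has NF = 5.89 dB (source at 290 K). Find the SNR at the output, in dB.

By definition F = SNR_in/SNR_out, so in dB: SNR_out = SNR_in − NF
SNR_out = 58.1 − 5.89 = 52.21 dB

52.21 dB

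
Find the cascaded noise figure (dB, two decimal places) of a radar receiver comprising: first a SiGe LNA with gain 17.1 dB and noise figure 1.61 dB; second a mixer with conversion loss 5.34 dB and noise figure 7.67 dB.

Convert to linear (a loss of L dB is a gain of −L dB): F_i = 10^(NF_i/10), G_i = 10^(G_i,dB/10)
  Stage 1: F_1 = 10^(1.61/10) = 1.449, G_1 = 10^(17.1/10) = 51.29
  Stage 2: F_2 = 10^(7.67/10) = 5.848, G_2 = 10^(−5.34/10) = 0.2924
Friis cascade:
  F = 1.449 + (5.848 − 1)/51.29 = 1.543
NF = 10 log₁₀(1.543) = 1.88 dB

1.88 dB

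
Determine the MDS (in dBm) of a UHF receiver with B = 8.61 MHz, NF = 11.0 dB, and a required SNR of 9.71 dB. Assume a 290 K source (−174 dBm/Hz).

Sensitivity = −174 + 10 log₁₀(B) + NF + SNR_min
= −174 + 69.35 + 11.0 + 9.71
= −83.94 dBm → −83.9 dBm

−83.9 dBm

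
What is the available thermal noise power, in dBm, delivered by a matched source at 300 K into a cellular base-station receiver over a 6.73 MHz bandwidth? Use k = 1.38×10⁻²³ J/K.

−105.5 dBm

P_n = kTB = 1.38×10⁻²³ × 300 × 6.73×10⁶ = 2.79×10⁻¹⁴ W
In dBm: 10 log₁₀(2.79×10⁻¹⁴ / 10⁻³) = −105.5 dBm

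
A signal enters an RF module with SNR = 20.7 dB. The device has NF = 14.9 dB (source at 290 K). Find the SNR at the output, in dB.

5.8 dB

By definition F = SNR_in/SNR_out, so in dB: SNR_out = SNR_in − NF
SNR_out = 20.7 − 14.9 = 5.8 dB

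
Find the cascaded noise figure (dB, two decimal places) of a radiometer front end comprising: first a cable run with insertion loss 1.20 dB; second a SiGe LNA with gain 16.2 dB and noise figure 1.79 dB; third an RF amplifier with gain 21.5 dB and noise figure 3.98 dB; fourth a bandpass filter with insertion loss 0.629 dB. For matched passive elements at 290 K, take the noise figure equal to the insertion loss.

Convert to linear (a loss of L dB is a gain of −L dB): F_i = 10^(NF_i/10), G_i = 10^(G_i,dB/10)
  Stage 1: F_1 = 10^(1.20/10) = 1.318, G_1 = 10^(−1.20/10) = 0.7586
  Stage 2: F_2 = 10^(1.79/10) = 1.510, G_2 = 10^(16.2/10) = 41.69
  Stage 3: F_3 = 10^(3.98/10) = 2.500, G_3 = 10^(21.5/10) = 141.3
  Stage 4: F_4 = 10^(0.629/10) = 1.156, G_4 = 10^(−0.629/10) = 0.8652
Friis cascade:
  F = 1.318 + (1.510 − 1)/0.7586 + (2.500 − 1)/31.62 + (1.156 − 1)/4467 = 2.038
NF = 10 log₁₀(2.038) = 3.09 dB

3.09 dB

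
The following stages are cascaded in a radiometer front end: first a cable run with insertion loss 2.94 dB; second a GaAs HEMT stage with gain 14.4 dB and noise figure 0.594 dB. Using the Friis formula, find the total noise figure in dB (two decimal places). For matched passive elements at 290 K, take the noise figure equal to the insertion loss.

3.53 dB

Convert to linear (a loss of L dB is a gain of −L dB): F_i = 10^(NF_i/10), G_i = 10^(G_i,dB/10)
  Stage 1: F_1 = 10^(2.94/10) = 1.968, G_1 = 10^(−2.94/10) = 0.5082
  Stage 2: F_2 = 10^(0.594/10) = 1.147, G_2 = 10^(14.4/10) = 27.54
Friis cascade:
  F = 1.968 + (1.147 − 1)/0.5082 = 2.256
NF = 10 log₁₀(2.256) = 3.53 dB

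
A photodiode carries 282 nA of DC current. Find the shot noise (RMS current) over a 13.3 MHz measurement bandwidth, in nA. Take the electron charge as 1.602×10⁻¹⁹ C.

I_n = √(2qI·B)
2qI·B = 2 × 1.602×10⁻¹⁹ × 2.82×10⁻⁷ × 1.33×10⁷ = 1.20×10⁻¹⁸ A²
I_n = √(1.20×10⁻¹⁸) = 1.10×10⁻⁹ A = 1.10 nA

1.10 nA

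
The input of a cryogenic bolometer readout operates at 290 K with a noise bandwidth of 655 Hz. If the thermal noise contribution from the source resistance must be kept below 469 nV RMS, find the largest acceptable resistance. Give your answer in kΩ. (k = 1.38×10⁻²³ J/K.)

Johnson–Nyquist: V_n = √(4kTRB) ⇒ R = V_n² / (4kTB)
4kTB = 4 × 1.38×10⁻²³ × 290 × 6.55×10² = 1.05×10⁻¹⁷
R = (4.69×10⁻⁷)² / 1.05×10⁻¹⁷ = 2.10×10⁴ Ω = 21.0 kΩ

21.0 kΩ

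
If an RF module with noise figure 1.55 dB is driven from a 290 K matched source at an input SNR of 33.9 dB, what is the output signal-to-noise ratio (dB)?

32.35 dB

By definition F = SNR_in/SNR_out, so in dB: SNR_out = SNR_in − NF
SNR_out = 33.9 − 1.55 = 32.35 dB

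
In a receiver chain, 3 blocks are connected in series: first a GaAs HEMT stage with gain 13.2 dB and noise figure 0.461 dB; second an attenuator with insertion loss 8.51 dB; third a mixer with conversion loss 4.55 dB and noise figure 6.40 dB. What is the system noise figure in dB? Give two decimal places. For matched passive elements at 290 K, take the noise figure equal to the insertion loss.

Convert to linear (a loss of L dB is a gain of −L dB): F_i = 10^(NF_i/10), G_i = 10^(G_i,dB/10)
  Stage 1: F_1 = 10^(0.461/10) = 1.112, G_1 = 10^(13.2/10) = 20.89
  Stage 2: F_2 = 10^(8.51/10) = 7.096, G_2 = 10^(−8.51/10) = 0.1409
  Stage 3: F_3 = 10^(6.40/10) = 4.365, G_3 = 10^(−4.55/10) = 0.3508
Friis cascade:
  F = 1.112 + (7.096 − 1)/20.89 + (4.365 − 1)/2.944 = 2.547
NF = 10 log₁₀(2.547) = 4.06 dB

4.06 dB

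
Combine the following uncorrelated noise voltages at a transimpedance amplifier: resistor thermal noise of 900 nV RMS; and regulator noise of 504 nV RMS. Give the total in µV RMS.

Uncorrelated sources add in power (mean-square): V_tot = √(ΣV_i²)
V_tot = √[(9.00×10⁻⁷)² + (5.04×10⁻⁷)²] = 1.03×10⁻⁶ V = 1.03 µV

1.03 µV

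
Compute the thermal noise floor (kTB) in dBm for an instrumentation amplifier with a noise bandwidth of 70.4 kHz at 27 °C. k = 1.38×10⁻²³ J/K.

T = 27 °C + 273.15 = 300.15 K
P_n = kTB = 1.38×10⁻²³ × 300.15 × 7.04×10⁴ = 2.92×10⁻¹⁶ W
In dBm: 10 log₁₀(2.92×10⁻¹⁶ / 10⁻³) = −125.4 dBm

−125.4 dBm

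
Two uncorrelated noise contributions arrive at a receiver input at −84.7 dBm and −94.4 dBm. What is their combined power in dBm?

Convert to linear, add, convert back:
P₁ = 3.39×10⁻¹² W, P₂ = 3.63×10⁻¹³ W
P_tot = 3.75×10⁻¹² W → 10 log₁₀(P_tot / 10⁻³) = −84.3 dBm

−84.3 dBm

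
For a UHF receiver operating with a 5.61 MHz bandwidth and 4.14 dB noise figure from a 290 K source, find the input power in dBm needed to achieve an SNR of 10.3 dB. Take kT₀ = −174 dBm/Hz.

Sensitivity = −174 + 10 log₁₀(B) + NF + SNR_min
= −174 + 67.49 + 4.14 + 10.3
= −92.07 dBm → −92.1 dBm

−92.1 dBm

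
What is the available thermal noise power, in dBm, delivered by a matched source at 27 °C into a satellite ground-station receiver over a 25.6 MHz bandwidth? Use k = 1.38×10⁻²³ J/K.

T = 27 °C + 273.15 = 300.15 K
P_n = kTB = 1.38×10⁻²³ × 300.15 × 2.56×10⁷ = 1.06×10⁻¹³ W
In dBm: 10 log₁₀(1.06×10⁻¹³ / 10⁻³) = −99.7 dBm

−99.7 dBm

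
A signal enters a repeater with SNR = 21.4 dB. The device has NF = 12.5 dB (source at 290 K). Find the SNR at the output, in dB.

By definition F = SNR_in/SNR_out, so in dB: SNR_out = SNR_in − NF
SNR_out = 21.4 − 12.5 = 8.9 dB

8.9 dB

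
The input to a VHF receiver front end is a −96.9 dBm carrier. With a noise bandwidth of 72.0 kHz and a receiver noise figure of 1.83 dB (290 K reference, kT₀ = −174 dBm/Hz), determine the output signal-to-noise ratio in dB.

26.7 dB

Noise floor: N = −174 + 10 log₁₀(B) + NF
10 log₁₀(7.20×10⁴) = 48.57 dB
N = −174 + 48.57 + 1.83 = −123.60 dBm
SNR = P_sig − N = −96.9 − (−123.60) = 26.70 dB → 26.7 dB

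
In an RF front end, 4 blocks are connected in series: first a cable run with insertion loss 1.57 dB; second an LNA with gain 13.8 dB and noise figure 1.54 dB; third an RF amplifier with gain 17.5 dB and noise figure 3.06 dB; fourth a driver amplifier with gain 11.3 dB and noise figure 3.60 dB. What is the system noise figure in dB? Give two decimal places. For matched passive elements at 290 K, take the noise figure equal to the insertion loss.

3.24 dB

Convert to linear (a loss of L dB is a gain of −L dB): F_i = 10^(NF_i/10), G_i = 10^(G_i,dB/10)
  Stage 1: F_1 = 10^(1.57/10) = 1.435, G_1 = 10^(−1.57/10) = 0.6966
  Stage 2: F_2 = 10^(1.54/10) = 1.426, G_2 = 10^(13.8/10) = 23.99
  Stage 3: F_3 = 10^(3.06/10) = 2.023, G_3 = 10^(17.5/10) = 56.23
  Stage 4: F_4 = 10^(3.60/10) = 2.291, G_4 = 10^(11.3/10) = 13.49
Friis cascade:
  F = 1.435 + (1.426 − 1)/0.6966 + (2.023 − 1)/16.71 + (2.291 − 1)/939.7 = 2.109
NF = 10 log₁₀(2.109) = 3.24 dB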